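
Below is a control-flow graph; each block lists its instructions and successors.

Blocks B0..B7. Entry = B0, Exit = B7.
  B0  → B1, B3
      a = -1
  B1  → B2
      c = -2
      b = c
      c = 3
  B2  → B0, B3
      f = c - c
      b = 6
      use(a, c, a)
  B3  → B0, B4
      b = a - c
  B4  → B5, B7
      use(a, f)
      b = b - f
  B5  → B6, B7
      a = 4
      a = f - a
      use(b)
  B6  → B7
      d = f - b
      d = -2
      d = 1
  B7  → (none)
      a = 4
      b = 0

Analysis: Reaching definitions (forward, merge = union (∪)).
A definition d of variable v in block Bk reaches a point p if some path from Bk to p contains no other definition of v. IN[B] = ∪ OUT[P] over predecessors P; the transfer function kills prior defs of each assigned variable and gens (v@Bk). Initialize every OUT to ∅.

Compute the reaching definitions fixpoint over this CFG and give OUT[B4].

Answer: {a@B0, b@B4, c@B1, f@B2}

Derivation:
Converged values:
  B0:  IN={a@B0, b@B2, b@B3, c@B1, f@B2}  OUT={a@B0, b@B2, b@B3, c@B1, f@B2}
  B1:  IN={a@B0, b@B2, b@B3, c@B1, f@B2}  OUT={a@B0, b@B1, c@B1, f@B2}
  B2:  IN={a@B0, b@B1, c@B1, f@B2}  OUT={a@B0, b@B2, c@B1, f@B2}
  B3:  IN={a@B0, b@B2, b@B3, c@B1, f@B2}  OUT={a@B0, b@B3, c@B1, f@B2}
  B4:  IN={a@B0, b@B3, c@B1, f@B2}  OUT={a@B0, b@B4, c@B1, f@B2}
  B5:  IN={a@B0, b@B4, c@B1, f@B2}  OUT={a@B5, b@B4, c@B1, f@B2}
  B6:  IN={a@B5, b@B4, c@B1, f@B2}  OUT={a@B5, b@B4, c@B1, d@B6, f@B2}
  B7:  IN={a@B0, a@B5, b@B4, c@B1, d@B6, f@B2}  OUT={a@B7, b@B7, c@B1, d@B6, f@B2}

Merge at B4: IN[B4] = OUT[B3] = {a@B0, b@B3, c@B1, f@B2}
Applying B4's transfer function to that IN value gives OUT[B4] (row B4 above).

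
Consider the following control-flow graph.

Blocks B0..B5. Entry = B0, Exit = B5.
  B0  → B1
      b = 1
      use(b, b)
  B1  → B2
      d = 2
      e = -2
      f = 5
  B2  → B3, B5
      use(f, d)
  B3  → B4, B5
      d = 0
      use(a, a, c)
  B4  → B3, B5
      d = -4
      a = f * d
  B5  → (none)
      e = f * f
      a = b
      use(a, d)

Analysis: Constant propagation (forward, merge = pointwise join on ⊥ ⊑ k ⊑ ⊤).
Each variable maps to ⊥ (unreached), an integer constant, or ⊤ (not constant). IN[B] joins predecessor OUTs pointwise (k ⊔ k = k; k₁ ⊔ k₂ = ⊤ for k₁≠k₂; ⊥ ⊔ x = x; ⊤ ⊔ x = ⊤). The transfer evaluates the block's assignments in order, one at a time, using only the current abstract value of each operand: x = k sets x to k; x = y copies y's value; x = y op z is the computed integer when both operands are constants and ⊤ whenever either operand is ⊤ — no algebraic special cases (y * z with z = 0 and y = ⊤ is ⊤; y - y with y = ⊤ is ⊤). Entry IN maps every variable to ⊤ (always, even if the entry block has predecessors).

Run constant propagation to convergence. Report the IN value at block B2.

Answer: {a: ⊤, b: 1, c: ⊤, d: 2, e: -2, f: 5}

Working:
Fixpoint table:
  B0:   IN=(all ⊤)   OUT={b:1; rest ⊤}
  B1:   IN={b:1; rest ⊤}   OUT={b:1, d:2, e:-2, f:5; rest ⊤}
  B2:   IN={b:1, d:2, e:-2, f:5; rest ⊤}   OUT={b:1, d:2, e:-2, f:5; rest ⊤}
  B3:   IN={b:1, e:-2, f:5; rest ⊤}   OUT={b:1, d:0, e:-2, f:5; rest ⊤}
  B4:   IN={b:1, d:0, e:-2, f:5; rest ⊤}   OUT={a:-20, b:1, d:-4, e:-2, f:5; rest ⊤}
  B5:   IN={b:1, e:-2, f:5; rest ⊤}   OUT={a:1, b:1, e:25, f:5; rest ⊤}

Merge at B2: IN[B2] = OUT[B1] = {a: ⊤, b: 1, c: ⊤, d: 2, e: -2, f: 5}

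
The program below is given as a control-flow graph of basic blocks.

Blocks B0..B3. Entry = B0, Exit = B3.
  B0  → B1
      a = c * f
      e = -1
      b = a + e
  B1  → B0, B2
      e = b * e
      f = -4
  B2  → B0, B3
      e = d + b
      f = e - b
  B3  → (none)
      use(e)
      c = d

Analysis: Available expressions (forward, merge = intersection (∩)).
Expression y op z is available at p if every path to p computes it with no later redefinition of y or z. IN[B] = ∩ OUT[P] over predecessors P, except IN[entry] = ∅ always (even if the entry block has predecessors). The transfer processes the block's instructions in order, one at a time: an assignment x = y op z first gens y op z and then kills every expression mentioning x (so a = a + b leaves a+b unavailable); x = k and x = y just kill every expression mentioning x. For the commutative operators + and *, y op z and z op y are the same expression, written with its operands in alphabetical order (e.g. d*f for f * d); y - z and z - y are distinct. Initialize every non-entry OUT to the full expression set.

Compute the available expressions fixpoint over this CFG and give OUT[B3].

Per-block solution:
  B0:   IN={}   OUT={a+e, c*f}
  B1:   IN={a+e, c*f}   OUT={}
  B2:   IN={}   OUT={b+d, e-b}
  B3:   IN={b+d, e-b}   OUT={b+d, e-b}

Merge at B3: IN[B3] = OUT[B2] = {b+d, e-b}
Applying B3's transfer function to that IN value gives OUT[B3] (row B3 above).

Answer: {b+d, e-b}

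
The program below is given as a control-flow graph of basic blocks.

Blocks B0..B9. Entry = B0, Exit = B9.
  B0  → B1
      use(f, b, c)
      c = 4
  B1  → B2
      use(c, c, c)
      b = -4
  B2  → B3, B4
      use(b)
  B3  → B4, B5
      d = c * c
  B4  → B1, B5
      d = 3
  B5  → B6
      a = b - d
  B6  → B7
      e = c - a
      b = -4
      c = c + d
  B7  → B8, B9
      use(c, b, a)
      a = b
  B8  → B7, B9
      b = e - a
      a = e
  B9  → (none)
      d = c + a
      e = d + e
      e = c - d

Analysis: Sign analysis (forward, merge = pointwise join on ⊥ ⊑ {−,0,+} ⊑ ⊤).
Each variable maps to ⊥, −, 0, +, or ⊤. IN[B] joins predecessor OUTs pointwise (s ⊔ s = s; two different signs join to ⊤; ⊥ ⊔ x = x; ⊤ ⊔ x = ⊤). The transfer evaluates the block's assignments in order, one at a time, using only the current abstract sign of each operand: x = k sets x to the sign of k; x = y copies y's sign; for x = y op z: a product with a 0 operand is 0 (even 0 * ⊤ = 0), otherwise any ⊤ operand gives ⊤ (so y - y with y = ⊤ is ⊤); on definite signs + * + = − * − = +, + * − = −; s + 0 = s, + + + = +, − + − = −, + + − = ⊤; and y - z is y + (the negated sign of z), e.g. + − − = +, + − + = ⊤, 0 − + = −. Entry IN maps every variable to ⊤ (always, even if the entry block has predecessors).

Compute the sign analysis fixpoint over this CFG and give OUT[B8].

Answer: {a: +, b: ⊤, c: +, d: +, e: +, f: ⊤}

Working:
Fixpoint table:
  B0:   IN=(all ⊤)   OUT={c:+; rest ⊤}
  B1:   IN={c:+; rest ⊤}   OUT={b:-, c:+; rest ⊤}
  B2:   IN={b:-, c:+; rest ⊤}   OUT={b:-, c:+; rest ⊤}
  B3:   IN={b:-, c:+; rest ⊤}   OUT={b:-, c:+, d:+; rest ⊤}
  B4:   IN={b:-, c:+; rest ⊤}   OUT={b:-, c:+, d:+; rest ⊤}
  B5:   IN={b:-, c:+, d:+; rest ⊤}   OUT={a:-, b:-, c:+, d:+; rest ⊤}
  B6:   IN={a:-, b:-, c:+, d:+; rest ⊤}   OUT={a:-, b:-, c:+, d:+, e:+; rest ⊤}
  B7:   IN={c:+, d:+, e:+; rest ⊤}   OUT={c:+, d:+, e:+; rest ⊤}
  B8:   IN={c:+, d:+, e:+; rest ⊤}   OUT={a:+, c:+, d:+, e:+; rest ⊤}
  B9:   IN={c:+, d:+, e:+; rest ⊤}   OUT={c:+; rest ⊤}

Merge at B8: IN[B8] = OUT[B7] = {a: ⊤, b: ⊤, c: +, d: +, e: +, f: ⊤}
Applying B8's transfer function to that IN value gives OUT[B8] (row B8 above).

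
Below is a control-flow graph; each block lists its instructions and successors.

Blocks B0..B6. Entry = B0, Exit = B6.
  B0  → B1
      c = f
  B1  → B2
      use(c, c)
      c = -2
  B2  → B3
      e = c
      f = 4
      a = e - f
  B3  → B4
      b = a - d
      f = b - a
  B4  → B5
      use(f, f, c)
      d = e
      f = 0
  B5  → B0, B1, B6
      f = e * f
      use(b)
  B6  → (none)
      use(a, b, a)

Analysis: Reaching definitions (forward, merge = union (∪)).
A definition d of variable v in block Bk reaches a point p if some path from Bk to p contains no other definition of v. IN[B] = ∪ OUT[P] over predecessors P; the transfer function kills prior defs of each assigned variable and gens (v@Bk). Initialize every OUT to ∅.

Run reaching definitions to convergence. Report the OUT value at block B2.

Per-block solution:
  B0:   IN={a@B2, b@B3, c@B1, d@B4, e@B2, f@B5}   OUT={a@B2, b@B3, c@B0, d@B4, e@B2, f@B5}
  B1:   IN={a@B2, b@B3, c@B0, c@B1, d@B4, e@B2, f@B5}   OUT={a@B2, b@B3, c@B1, d@B4, e@B2, f@B5}
  B2:   IN={a@B2, b@B3, c@B1, d@B4, e@B2, f@B5}   OUT={a@B2, b@B3, c@B1, d@B4, e@B2, f@B2}
  B3:   IN={a@B2, b@B3, c@B1, d@B4, e@B2, f@B2}   OUT={a@B2, b@B3, c@B1, d@B4, e@B2, f@B3}
  B4:   IN={a@B2, b@B3, c@B1, d@B4, e@B2, f@B3}   OUT={a@B2, b@B3, c@B1, d@B4, e@B2, f@B4}
  B5:   IN={a@B2, b@B3, c@B1, d@B4, e@B2, f@B4}   OUT={a@B2, b@B3, c@B1, d@B4, e@B2, f@B5}
  B6:   IN={a@B2, b@B3, c@B1, d@B4, e@B2, f@B5}   OUT={a@B2, b@B3, c@B1, d@B4, e@B2, f@B5}

Merge at B2: IN[B2] = OUT[B1] = {a@B2, b@B3, c@B1, d@B4, e@B2, f@B5}
Applying B2's transfer function to that IN value gives OUT[B2] (row B2 above).

Answer: {a@B2, b@B3, c@B1, d@B4, e@B2, f@B2}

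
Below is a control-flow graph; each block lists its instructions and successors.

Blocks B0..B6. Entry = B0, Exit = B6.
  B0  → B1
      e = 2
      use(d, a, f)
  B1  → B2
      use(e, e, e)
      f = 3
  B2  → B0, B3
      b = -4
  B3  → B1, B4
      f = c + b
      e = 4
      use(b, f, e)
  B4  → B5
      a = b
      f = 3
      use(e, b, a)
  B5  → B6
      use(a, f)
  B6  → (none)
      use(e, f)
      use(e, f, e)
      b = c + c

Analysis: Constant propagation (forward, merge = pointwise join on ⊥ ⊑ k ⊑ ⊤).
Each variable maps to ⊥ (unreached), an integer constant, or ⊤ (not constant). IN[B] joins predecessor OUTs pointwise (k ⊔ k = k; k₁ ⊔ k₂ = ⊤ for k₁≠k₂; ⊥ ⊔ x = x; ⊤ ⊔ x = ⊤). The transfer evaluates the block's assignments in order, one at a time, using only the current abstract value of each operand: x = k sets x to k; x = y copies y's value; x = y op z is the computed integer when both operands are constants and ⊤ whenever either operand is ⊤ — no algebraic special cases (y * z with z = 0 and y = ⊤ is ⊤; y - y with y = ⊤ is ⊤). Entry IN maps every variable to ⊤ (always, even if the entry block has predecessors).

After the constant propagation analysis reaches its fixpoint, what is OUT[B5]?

Answer: {a: -4, b: -4, c: ⊤, d: ⊤, e: 4, f: 3}

Trace:
Converged values:
  B0:   IN=(all ⊤)   OUT={e:2; rest ⊤}
  B1:   IN=(all ⊤)   OUT={f:3; rest ⊤}
  B2:   IN={f:3; rest ⊤}   OUT={b:-4, f:3; rest ⊤}
  B3:   IN={b:-4, f:3; rest ⊤}   OUT={b:-4, e:4; rest ⊤}
  B4:   IN={b:-4, e:4; rest ⊤}   OUT={a:-4, b:-4, e:4, f:3; rest ⊤}
  B5:   IN={a:-4, b:-4, e:4, f:3; rest ⊤}   OUT={a:-4, b:-4, e:4, f:3; rest ⊤}
  B6:   IN={a:-4, b:-4, e:4, f:3; rest ⊤}   OUT={a:-4, e:4, f:3; rest ⊤}

Merge at B5: IN[B5] = OUT[B4] = {a: -4, b: -4, c: ⊤, d: ⊤, e: 4, f: 3}
Applying B5's transfer function to that IN value gives OUT[B5] (row B5 above).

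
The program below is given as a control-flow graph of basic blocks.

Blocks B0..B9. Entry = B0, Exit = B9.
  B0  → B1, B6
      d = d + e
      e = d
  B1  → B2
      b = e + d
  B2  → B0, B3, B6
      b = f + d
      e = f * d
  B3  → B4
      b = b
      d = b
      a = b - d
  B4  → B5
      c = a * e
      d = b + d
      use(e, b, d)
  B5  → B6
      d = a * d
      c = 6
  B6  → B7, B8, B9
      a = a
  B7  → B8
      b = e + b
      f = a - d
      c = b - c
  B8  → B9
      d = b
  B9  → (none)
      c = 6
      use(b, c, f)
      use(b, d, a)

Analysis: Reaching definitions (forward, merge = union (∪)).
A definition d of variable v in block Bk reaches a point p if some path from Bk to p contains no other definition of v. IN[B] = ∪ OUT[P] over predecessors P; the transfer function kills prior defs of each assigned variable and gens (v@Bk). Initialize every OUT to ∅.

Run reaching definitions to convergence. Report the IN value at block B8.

Answer: {a@B6, b@B2, b@B3, b@B7, c@B5, c@B7, d@B0, d@B5, e@B0, e@B2, f@B7}

Working:
Per-block solution:
  B0:  IN={b@B2, d@B0, e@B2}  OUT={b@B2, d@B0, e@B0}
  B1:  IN={b@B2, d@B0, e@B0}  OUT={b@B1, d@B0, e@B0}
  B2:  IN={b@B1, d@B0, e@B0}  OUT={b@B2, d@B0, e@B2}
  B3:  IN={b@B2, d@B0, e@B2}  OUT={a@B3, b@B3, d@B3, e@B2}
  B4:  IN={a@B3, b@B3, d@B3, e@B2}  OUT={a@B3, b@B3, c@B4, d@B4, e@B2}
  B5:  IN={a@B3, b@B3, c@B4, d@B4, e@B2}  OUT={a@B3, b@B3, c@B5, d@B5, e@B2}
  B6:  IN={a@B3, b@B2, b@B3, c@B5, d@B0, d@B5, e@B0, e@B2}  OUT={a@B6, b@B2, b@B3, c@B5, d@B0, d@B5, e@B0, e@B2}
  B7:  IN={a@B6, b@B2, b@B3, c@B5, d@B0, d@B5, e@B0, e@B2}  OUT={a@B6, b@B7, c@B7, d@B0, d@B5, e@B0, e@B2, f@B7}
  B8:  IN={a@B6, b@B2, b@B3, b@B7, c@B5, c@B7, d@B0, d@B5, e@B0, e@B2, f@B7}  OUT={a@B6, b@B2, b@B3, b@B7, c@B5, c@B7, d@B8, e@B0, e@B2, f@B7}
  B9:  IN={a@B6, b@B2, b@B3, b@B7, c@B5, c@B7, d@B0, d@B5, d@B8, e@B0, e@B2, f@B7}  OUT={a@B6, b@B2, b@B3, b@B7, c@B9, d@B0, d@B5, d@B8, e@B0, e@B2, f@B7}

Merge at B8: IN[B8] = OUT[B6] ⊔ OUT[B7] = {a@B6, b@B2, b@B3, b@B7, c@B5, c@B7, d@B0, d@B5, e@B0, e@B2, f@B7}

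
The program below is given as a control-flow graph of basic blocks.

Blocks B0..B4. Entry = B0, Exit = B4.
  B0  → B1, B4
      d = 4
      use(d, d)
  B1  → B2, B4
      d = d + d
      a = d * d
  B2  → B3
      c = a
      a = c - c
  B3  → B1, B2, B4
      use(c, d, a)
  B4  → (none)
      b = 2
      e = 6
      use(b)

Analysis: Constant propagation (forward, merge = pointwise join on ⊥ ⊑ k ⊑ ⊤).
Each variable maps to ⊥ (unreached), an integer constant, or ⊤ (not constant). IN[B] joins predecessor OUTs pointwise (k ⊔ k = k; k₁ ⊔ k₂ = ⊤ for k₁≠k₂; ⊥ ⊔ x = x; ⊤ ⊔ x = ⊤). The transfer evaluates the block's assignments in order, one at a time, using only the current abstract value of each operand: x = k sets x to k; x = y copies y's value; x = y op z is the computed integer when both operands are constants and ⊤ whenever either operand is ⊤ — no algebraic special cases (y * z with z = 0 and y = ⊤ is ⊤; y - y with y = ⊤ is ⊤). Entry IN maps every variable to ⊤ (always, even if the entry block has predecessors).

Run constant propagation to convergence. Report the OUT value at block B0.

Per-block solution:
  B0:  IN=(all ⊤)  OUT={d:4; rest ⊤}
  B1:  IN=(all ⊤)  OUT=(all ⊤)
  B2:  IN=(all ⊤)  OUT=(all ⊤)
  B3:  IN=(all ⊤)  OUT=(all ⊤)
  B4:  IN=(all ⊤)  OUT={b:2, e:6; rest ⊤}

B0 is the boundary node: IN[B0] = {a: ⊤, b: ⊤, c: ⊤, d: ⊤, e: ⊤, f: ⊤}
Applying B0's transfer function to that IN value gives OUT[B0] (row B0 above).

Answer: {a: ⊤, b: ⊤, c: ⊤, d: 4, e: ⊤, f: ⊤}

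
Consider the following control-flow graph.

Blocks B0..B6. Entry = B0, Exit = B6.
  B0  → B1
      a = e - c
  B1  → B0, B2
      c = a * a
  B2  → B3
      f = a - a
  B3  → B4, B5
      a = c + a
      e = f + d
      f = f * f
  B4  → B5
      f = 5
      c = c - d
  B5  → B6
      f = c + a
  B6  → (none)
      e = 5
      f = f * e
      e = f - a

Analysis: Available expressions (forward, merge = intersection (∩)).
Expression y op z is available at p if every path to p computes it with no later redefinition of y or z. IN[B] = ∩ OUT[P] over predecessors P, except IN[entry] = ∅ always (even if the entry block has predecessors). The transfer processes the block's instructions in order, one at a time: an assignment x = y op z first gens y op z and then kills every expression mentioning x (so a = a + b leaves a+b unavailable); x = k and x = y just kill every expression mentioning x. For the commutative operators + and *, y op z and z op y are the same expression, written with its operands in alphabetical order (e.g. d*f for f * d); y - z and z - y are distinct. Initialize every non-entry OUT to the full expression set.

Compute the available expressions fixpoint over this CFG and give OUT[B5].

Converged values:
  B0:   IN={}   OUT={e-c}
  B1:   IN={e-c}   OUT={a*a}
  B2:   IN={a*a}   OUT={a*a, a-a}
  B3:   IN={a*a, a-a}   OUT={}
  B4:   IN={}   OUT={}
  B5:   IN={}   OUT={a+c}
  B6:   IN={a+c}   OUT={a+c, f-a}

Merge at B5: IN[B5] = OUT[B3] ∩ OUT[B4] = {}
Applying B5's transfer function to that IN value gives OUT[B5] (row B5 above).

Answer: {a+c}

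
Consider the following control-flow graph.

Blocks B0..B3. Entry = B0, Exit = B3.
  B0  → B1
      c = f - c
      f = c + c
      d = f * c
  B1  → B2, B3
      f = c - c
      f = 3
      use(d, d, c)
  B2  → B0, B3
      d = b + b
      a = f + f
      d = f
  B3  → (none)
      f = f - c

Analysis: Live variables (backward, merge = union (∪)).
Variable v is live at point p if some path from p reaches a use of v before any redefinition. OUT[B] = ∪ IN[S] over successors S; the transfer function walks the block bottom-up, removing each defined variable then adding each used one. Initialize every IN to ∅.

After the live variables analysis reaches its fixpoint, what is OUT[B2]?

Answer: {b, c, f}

Working:
Converged values:
  B0:  IN={b, c, f}  OUT={b, c, d}
  B1:  IN={b, c, d}  OUT={b, c, f}
  B2:  IN={b, c, f}  OUT={b, c, f}
  B3:  IN={c, f}  OUT={}

Merge at B2: OUT[B2] = IN[B0] ⊔ IN[B3] = {b, c, f}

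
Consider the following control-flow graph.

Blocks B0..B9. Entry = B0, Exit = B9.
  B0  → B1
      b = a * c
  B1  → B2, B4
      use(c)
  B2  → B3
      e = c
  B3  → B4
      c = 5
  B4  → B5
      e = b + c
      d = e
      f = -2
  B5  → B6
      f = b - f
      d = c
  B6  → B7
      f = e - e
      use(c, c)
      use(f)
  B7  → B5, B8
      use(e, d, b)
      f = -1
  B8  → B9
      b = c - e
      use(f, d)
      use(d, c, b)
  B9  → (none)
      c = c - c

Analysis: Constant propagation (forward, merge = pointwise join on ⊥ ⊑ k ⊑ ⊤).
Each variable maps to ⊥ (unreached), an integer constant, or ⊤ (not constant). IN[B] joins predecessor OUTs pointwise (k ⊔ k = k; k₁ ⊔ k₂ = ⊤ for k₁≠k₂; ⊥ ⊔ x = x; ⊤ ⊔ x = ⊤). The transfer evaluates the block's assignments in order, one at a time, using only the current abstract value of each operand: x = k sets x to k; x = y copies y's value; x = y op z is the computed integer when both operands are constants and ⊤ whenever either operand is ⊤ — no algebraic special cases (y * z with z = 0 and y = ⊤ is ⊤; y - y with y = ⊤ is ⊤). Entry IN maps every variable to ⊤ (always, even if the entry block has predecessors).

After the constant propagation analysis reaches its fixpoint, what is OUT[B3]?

Answer: {a: ⊤, b: ⊤, c: 5, d: ⊤, e: ⊤, f: ⊤}

Derivation:
Fixpoint table:
  B0:  IN=(all ⊤)  OUT=(all ⊤)
  B1:  IN=(all ⊤)  OUT=(all ⊤)
  B2:  IN=(all ⊤)  OUT=(all ⊤)
  B3:  IN=(all ⊤)  OUT={c:5; rest ⊤}
  B4:  IN=(all ⊤)  OUT={f:-2; rest ⊤}
  B5:  IN=(all ⊤)  OUT=(all ⊤)
  B6:  IN=(all ⊤)  OUT=(all ⊤)
  B7:  IN=(all ⊤)  OUT={f:-1; rest ⊤}
  B8:  IN={f:-1; rest ⊤}  OUT={f:-1; rest ⊤}
  B9:  IN={f:-1; rest ⊤}  OUT={f:-1; rest ⊤}

Merge at B3: IN[B3] = OUT[B2] = {a: ⊤, b: ⊤, c: ⊤, d: ⊤, e: ⊤, f: ⊤}
Applying B3's transfer function to that IN value gives OUT[B3] (row B3 above).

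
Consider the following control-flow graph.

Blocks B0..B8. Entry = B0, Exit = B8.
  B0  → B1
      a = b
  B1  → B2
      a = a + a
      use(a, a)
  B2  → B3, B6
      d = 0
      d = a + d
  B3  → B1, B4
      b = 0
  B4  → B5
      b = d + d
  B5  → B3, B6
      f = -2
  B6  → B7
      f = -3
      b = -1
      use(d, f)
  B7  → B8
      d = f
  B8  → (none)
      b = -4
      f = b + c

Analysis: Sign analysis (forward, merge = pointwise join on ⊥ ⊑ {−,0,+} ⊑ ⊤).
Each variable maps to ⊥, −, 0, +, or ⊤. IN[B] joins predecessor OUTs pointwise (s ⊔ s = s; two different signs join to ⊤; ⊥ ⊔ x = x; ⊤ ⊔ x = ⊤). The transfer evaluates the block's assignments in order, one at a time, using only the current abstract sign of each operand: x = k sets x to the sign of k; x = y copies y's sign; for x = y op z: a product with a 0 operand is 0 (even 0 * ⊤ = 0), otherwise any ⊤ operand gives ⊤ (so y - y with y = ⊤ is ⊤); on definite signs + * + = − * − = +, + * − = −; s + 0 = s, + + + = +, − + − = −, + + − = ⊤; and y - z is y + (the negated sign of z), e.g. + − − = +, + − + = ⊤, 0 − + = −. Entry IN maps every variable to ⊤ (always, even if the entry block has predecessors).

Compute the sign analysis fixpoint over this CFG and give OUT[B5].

Per-block solution:
  B0:   IN=(all ⊤)   OUT=(all ⊤)
  B1:   IN=(all ⊤)   OUT=(all ⊤)
  B2:   IN=(all ⊤)   OUT=(all ⊤)
  B3:   IN=(all ⊤)   OUT={b:0; rest ⊤}
  B4:   IN={b:0; rest ⊤}   OUT=(all ⊤)
  B5:   IN=(all ⊤)   OUT={f:-; rest ⊤}
  B6:   IN=(all ⊤)   OUT={b:-, f:-; rest ⊤}
  B7:   IN={b:-, f:-; rest ⊤}   OUT={b:-, d:-, f:-; rest ⊤}
  B8:   IN={b:-, d:-, f:-; rest ⊤}   OUT={b:-, d:-; rest ⊤}

Merge at B5: IN[B5] = OUT[B4] = {a: ⊤, b: ⊤, c: ⊤, d: ⊤, e: ⊤, f: ⊤}
Applying B5's transfer function to that IN value gives OUT[B5] (row B5 above).

Answer: {a: ⊤, b: ⊤, c: ⊤, d: ⊤, e: ⊤, f: -}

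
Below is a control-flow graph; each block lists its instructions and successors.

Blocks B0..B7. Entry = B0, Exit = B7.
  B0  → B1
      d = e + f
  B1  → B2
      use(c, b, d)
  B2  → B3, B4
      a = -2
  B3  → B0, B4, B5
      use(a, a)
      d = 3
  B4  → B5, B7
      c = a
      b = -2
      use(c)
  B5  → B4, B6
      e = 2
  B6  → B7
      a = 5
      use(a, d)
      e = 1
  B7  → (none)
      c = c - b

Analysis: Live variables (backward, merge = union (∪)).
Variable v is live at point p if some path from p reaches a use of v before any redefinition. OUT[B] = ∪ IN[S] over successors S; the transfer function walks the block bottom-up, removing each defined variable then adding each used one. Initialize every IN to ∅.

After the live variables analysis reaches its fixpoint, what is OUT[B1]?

Answer: {b, c, d, e, f}

Trace:
Per-block solution:
  B0:   IN={b, c, e, f}   OUT={b, c, d, e, f}
  B1:   IN={b, c, d, e, f}   OUT={b, c, d, e, f}
  B2:   IN={b, c, d, e, f}   OUT={a, b, c, d, e, f}
  B3:   IN={a, b, c, e, f}   OUT={a, b, c, d, e, f}
  B4:   IN={a, d}   OUT={a, b, c, d}
  B5:   IN={a, b, c, d}   OUT={a, b, c, d}
  B6:   IN={b, c, d}   OUT={b, c}
  B7:   IN={b, c}   OUT={}

Merge at B1: OUT[B1] = IN[B2] = {b, c, d, e, f}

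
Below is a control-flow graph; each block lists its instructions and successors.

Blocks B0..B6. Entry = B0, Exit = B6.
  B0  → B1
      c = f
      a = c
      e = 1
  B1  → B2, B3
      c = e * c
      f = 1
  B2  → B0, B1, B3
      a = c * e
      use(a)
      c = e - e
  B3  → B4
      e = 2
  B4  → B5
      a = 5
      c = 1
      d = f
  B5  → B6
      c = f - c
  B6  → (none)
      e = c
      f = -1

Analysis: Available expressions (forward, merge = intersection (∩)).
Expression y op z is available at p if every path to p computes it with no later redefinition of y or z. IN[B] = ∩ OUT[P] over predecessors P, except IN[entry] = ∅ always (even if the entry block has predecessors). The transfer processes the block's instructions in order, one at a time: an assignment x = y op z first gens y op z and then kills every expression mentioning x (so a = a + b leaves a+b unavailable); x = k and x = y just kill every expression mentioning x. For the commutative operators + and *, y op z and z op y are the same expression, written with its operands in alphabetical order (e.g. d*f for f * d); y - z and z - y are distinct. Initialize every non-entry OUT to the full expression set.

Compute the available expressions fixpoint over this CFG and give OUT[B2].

Answer: {e-e}

Trace:
Converged values:
  B0: | IN={} | OUT={}
  B1: | IN={} | OUT={}
  B2: | IN={} | OUT={e-e}
  B3: | IN={} | OUT={}
  B4: | IN={} | OUT={}
  B5: | IN={} | OUT={}
  B6: | IN={} | OUT={}

Merge at B2: IN[B2] = OUT[B1] = {}
Applying B2's transfer function to that IN value gives OUT[B2] (row B2 above).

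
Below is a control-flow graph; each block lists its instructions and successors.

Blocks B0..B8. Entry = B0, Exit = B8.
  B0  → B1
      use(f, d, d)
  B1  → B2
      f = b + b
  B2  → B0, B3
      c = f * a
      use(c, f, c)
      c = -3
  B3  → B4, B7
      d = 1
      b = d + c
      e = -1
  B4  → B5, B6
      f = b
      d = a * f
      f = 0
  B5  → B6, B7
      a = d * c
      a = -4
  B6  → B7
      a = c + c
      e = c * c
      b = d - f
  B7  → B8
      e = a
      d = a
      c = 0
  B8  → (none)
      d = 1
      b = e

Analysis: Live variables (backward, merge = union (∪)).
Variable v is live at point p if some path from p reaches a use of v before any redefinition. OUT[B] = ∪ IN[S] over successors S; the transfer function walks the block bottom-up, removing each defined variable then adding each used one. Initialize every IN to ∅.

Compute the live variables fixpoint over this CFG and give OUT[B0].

Converged values:
  B0:  IN={a, b, d, f}  OUT={a, b, d}
  B1:  IN={a, b, d}  OUT={a, b, d, f}
  B2:  IN={a, b, d, f}  OUT={a, b, c, d, f}
  B3:  IN={a, c}  OUT={a, b, c}
  B4:  IN={a, b, c}  OUT={c, d, f}
  B5:  IN={c, d, f}  OUT={a, c, d, f}
  B6:  IN={c, d, f}  OUT={a}
  B7:  IN={a}  OUT={e}
  B8:  IN={e}  OUT={}

Merge at B0: OUT[B0] = IN[B1] = {a, b, d}

Answer: {a, b, d}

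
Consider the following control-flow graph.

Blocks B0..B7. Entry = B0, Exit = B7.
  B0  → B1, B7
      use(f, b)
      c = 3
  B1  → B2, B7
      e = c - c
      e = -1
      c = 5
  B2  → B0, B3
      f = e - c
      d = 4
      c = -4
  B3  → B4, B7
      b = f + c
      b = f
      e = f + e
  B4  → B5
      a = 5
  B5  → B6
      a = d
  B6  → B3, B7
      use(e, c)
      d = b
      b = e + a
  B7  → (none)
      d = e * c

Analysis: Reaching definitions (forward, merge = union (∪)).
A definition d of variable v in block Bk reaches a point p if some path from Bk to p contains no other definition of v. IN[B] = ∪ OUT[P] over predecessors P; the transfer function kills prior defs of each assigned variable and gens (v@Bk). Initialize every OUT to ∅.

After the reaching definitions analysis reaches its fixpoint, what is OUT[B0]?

Fixpoint table:
  B0:   IN={c@B2, d@B2, e@B1, f@B2}   OUT={c@B0, d@B2, e@B1, f@B2}
  B1:   IN={c@B0, d@B2, e@B1, f@B2}   OUT={c@B1, d@B2, e@B1, f@B2}
  B2:   IN={c@B1, d@B2, e@B1, f@B2}   OUT={c@B2, d@B2, e@B1, f@B2}
  B3:   IN={a@B5, b@B6, c@B2, d@B2, d@B6, e@B1, e@B3, f@B2}   OUT={a@B5, b@B3, c@B2, d@B2, d@B6, e@B3, f@B2}
  B4:   IN={a@B5, b@B3, c@B2, d@B2, d@B6, e@B3, f@B2}   OUT={a@B4, b@B3, c@B2, d@B2, d@B6, e@B3, f@B2}
  B5:   IN={a@B4, b@B3, c@B2, d@B2, d@B6, e@B3, f@B2}   OUT={a@B5, b@B3, c@B2, d@B2, d@B6, e@B3, f@B2}
  B6:   IN={a@B5, b@B3, c@B2, d@B2, d@B6, e@B3, f@B2}   OUT={a@B5, b@B6, c@B2, d@B6, e@B3, f@B2}
  B7:   IN={a@B5, b@B3, b@B6, c@B0, c@B1, c@B2, d@B2, d@B6, e@B1, e@B3, f@B2}   OUT={a@B5, b@B3, b@B6, c@B0, c@B1, c@B2, d@B7, e@B1, e@B3, f@B2}

Merge at B0 (entry node, so the boundary value {} is joined with the incoming edge(s)): IN[B0] = {} ⊔ OUT[B2] = {c@B2, d@B2, e@B1, f@B2}
Applying B0's transfer function to that IN value gives OUT[B0] (row B0 above).

Answer: {c@B0, d@B2, e@B1, f@B2}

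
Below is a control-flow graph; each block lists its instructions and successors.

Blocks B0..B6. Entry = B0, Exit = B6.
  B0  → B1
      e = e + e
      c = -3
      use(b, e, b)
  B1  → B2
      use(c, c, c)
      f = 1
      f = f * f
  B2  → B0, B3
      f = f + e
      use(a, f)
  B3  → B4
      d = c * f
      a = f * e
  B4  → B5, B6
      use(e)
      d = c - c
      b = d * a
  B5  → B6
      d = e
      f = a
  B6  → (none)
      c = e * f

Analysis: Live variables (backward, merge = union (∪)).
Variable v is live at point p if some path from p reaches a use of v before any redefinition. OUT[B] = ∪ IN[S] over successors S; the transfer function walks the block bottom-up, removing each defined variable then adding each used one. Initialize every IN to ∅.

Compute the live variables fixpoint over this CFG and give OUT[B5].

Answer: {e, f}

Working:
Converged values:
  B0: | IN={a, b, e} | OUT={a, b, c, e}
  B1: | IN={a, b, c, e} | OUT={a, b, c, e, f}
  B2: | IN={a, b, c, e, f} | OUT={a, b, c, e, f}
  B3: | IN={c, e, f} | OUT={a, c, e, f}
  B4: | IN={a, c, e, f} | OUT={a, e, f}
  B5: | IN={a, e} | OUT={e, f}
  B6: | IN={e, f} | OUT={}

Merge at B5: OUT[B5] = IN[B6] = {e, f}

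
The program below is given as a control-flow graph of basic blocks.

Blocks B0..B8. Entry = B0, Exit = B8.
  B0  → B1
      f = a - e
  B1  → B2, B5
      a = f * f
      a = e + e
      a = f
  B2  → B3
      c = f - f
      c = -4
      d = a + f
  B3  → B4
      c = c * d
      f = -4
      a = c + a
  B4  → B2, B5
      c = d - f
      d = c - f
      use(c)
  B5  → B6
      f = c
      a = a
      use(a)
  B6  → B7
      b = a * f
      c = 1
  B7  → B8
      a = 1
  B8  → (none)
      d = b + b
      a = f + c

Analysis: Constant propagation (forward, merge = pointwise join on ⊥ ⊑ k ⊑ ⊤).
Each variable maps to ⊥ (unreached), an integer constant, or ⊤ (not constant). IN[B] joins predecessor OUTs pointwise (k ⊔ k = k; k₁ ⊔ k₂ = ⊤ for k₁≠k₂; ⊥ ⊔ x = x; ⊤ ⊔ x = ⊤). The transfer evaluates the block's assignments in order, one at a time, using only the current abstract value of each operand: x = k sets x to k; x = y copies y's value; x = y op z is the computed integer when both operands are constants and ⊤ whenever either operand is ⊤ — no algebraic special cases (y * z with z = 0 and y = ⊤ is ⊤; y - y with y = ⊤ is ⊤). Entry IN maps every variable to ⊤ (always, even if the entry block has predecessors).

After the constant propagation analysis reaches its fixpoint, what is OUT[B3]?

Fixpoint table:
  B0:   IN=(all ⊤)   OUT=(all ⊤)
  B1:   IN=(all ⊤)   OUT=(all ⊤)
  B2:   IN=(all ⊤)   OUT={c:-4; rest ⊤}
  B3:   IN={c:-4; rest ⊤}   OUT={f:-4; rest ⊤}
  B4:   IN={f:-4; rest ⊤}   OUT={f:-4; rest ⊤}
  B5:   IN=(all ⊤)   OUT=(all ⊤)
  B6:   IN=(all ⊤)   OUT={c:1; rest ⊤}
  B7:   IN={c:1; rest ⊤}   OUT={a:1, c:1; rest ⊤}
  B8:   IN={a:1, c:1; rest ⊤}   OUT={c:1; rest ⊤}

Merge at B3: IN[B3] = OUT[B2] = {a: ⊤, b: ⊤, c: -4, d: ⊤, e: ⊤, f: ⊤}
Applying B3's transfer function to that IN value gives OUT[B3] (row B3 above).

Answer: {a: ⊤, b: ⊤, c: ⊤, d: ⊤, e: ⊤, f: -4}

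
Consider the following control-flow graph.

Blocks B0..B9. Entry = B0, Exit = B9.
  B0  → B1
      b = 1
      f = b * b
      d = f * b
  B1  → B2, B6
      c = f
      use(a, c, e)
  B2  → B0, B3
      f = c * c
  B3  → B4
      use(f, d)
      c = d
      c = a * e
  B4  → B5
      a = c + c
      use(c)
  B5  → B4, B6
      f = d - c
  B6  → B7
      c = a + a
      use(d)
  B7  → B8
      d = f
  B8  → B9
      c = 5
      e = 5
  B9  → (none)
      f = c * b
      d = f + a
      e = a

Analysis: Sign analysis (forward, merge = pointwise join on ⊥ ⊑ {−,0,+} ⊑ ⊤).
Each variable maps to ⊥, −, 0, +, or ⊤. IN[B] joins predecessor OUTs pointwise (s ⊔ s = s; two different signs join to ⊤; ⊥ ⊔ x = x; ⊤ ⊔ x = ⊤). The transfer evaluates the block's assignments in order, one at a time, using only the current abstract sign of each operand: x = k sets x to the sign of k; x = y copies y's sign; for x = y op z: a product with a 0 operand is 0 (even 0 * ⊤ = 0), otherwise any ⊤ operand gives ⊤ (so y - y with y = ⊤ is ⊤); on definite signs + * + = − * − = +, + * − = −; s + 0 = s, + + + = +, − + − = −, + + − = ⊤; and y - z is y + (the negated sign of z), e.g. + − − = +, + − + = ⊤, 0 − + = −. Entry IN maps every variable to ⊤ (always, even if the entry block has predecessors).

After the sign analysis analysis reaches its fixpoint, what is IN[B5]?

Per-block solution:
  B0: | IN=(all ⊤) | OUT={b:+, d:+, f:+; rest ⊤}
  B1: | IN={b:+, d:+, f:+; rest ⊤} | OUT={b:+, c:+, d:+, f:+; rest ⊤}
  B2: | IN={b:+, c:+, d:+, f:+; rest ⊤} | OUT={b:+, c:+, d:+, f:+; rest ⊤}
  B3: | IN={b:+, c:+, d:+, f:+; rest ⊤} | OUT={b:+, d:+, f:+; rest ⊤}
  B4: | IN={b:+, d:+; rest ⊤} | OUT={b:+, d:+; rest ⊤}
  B5: | IN={b:+, d:+; rest ⊤} | OUT={b:+, d:+; rest ⊤}
  B6: | IN={b:+, d:+; rest ⊤} | OUT={b:+, d:+; rest ⊤}
  B7: | IN={b:+, d:+; rest ⊤} | OUT={b:+; rest ⊤}
  B8: | IN={b:+; rest ⊤} | OUT={b:+, c:+, e:+; rest ⊤}
  B9: | IN={b:+, c:+, e:+; rest ⊤} | OUT={b:+, c:+, f:+; rest ⊤}

Merge at B5: IN[B5] = OUT[B4] = {a: ⊤, b: +, c: ⊤, d: +, e: ⊤, f: ⊤}

Answer: {a: ⊤, b: +, c: ⊤, d: +, e: ⊤, f: ⊤}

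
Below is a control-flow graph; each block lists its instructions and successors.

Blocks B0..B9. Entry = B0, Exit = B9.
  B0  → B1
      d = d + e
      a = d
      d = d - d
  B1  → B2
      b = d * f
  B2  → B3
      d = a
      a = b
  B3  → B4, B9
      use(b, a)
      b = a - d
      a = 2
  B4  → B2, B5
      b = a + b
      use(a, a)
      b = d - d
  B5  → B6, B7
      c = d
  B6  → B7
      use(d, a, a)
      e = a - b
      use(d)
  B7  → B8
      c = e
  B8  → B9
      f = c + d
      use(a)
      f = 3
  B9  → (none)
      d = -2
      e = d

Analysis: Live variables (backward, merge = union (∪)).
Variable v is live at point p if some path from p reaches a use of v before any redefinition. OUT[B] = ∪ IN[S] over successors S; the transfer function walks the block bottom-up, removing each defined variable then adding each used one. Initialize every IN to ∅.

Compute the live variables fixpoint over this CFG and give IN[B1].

Converged values:
  B0: | IN={d, e, f} | OUT={a, d, e, f}
  B1: | IN={a, d, e, f} | OUT={a, b, e}
  B2: | IN={a, b, e} | OUT={a, b, d, e}
  B3: | IN={a, b, d, e} | OUT={a, b, d, e}
  B4: | IN={a, b, d, e} | OUT={a, b, d, e}
  B5: | IN={a, b, d, e} | OUT={a, b, d, e}
  B6: | IN={a, b, d} | OUT={a, d, e}
  B7: | IN={a, d, e} | OUT={a, c, d}
  B8: | IN={a, c, d} | OUT={}
  B9: | IN={} | OUT={}

Merge at B1: OUT[B1] = IN[B2] = {a, b, e}
Applying B1's transfer function to that OUT value gives IN[B1] (row B1 above).

Answer: {a, d, e, f}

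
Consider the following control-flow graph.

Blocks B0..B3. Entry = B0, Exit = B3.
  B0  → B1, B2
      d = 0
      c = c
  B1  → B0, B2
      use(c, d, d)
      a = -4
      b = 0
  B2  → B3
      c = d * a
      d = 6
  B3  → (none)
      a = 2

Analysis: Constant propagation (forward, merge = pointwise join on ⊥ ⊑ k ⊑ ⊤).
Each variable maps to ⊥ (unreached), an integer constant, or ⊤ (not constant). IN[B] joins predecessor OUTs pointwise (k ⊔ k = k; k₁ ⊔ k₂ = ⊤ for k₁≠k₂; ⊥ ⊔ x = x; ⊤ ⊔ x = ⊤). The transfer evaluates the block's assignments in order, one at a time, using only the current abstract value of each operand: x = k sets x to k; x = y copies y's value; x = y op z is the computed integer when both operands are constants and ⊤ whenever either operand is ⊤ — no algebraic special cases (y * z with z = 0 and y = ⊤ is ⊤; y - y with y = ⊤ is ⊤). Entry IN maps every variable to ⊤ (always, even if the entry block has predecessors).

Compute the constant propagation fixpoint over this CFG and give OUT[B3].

Answer: {a: 2, b: ⊤, c: ⊤, d: 6, e: ⊤, f: ⊤}

Trace:
Converged values:
  B0:  IN=(all ⊤)  OUT={d:0; rest ⊤}
  B1:  IN={d:0; rest ⊤}  OUT={a:-4, b:0, d:0; rest ⊤}
  B2:  IN={d:0; rest ⊤}  OUT={d:6; rest ⊤}
  B3:  IN={d:6; rest ⊤}  OUT={a:2, d:6; rest ⊤}

Merge at B3: IN[B3] = OUT[B2] = {a: ⊤, b: ⊤, c: ⊤, d: 6, e: ⊤, f: ⊤}
Applying B3's transfer function to that IN value gives OUT[B3] (row B3 above).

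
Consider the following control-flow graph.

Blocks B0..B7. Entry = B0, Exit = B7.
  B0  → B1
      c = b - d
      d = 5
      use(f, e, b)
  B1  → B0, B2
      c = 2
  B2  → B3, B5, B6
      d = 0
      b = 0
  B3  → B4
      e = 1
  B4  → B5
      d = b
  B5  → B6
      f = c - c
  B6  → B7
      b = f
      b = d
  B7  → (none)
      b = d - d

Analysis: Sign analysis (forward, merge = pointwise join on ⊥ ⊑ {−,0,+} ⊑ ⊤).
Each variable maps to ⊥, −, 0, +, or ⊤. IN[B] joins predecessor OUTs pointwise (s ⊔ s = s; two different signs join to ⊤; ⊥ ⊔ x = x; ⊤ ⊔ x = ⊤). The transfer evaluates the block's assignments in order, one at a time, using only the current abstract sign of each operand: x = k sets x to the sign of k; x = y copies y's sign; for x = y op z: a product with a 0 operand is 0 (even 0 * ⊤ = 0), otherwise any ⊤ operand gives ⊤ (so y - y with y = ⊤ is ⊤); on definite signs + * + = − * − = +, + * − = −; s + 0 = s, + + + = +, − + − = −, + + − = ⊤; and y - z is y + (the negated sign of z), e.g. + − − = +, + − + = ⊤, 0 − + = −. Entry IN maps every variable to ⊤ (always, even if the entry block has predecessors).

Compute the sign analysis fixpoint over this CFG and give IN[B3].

Per-block solution:
  B0: | IN=(all ⊤) | OUT={d:+; rest ⊤}
  B1: | IN={d:+; rest ⊤} | OUT={c:+, d:+; rest ⊤}
  B2: | IN={c:+, d:+; rest ⊤} | OUT={b:0, c:+, d:0; rest ⊤}
  B3: | IN={b:0, c:+, d:0; rest ⊤} | OUT={b:0, c:+, d:0, e:+; rest ⊤}
  B4: | IN={b:0, c:+, d:0, e:+; rest ⊤} | OUT={b:0, c:+, d:0, e:+; rest ⊤}
  B5: | IN={b:0, c:+, d:0; rest ⊤} | OUT={b:0, c:+, d:0; rest ⊤}
  B6: | IN={b:0, c:+, d:0; rest ⊤} | OUT={b:0, c:+, d:0; rest ⊤}
  B7: | IN={b:0, c:+, d:0; rest ⊤} | OUT={b:0, c:+, d:0; rest ⊤}

Merge at B3: IN[B3] = OUT[B2] = {a: ⊤, b: 0, c: +, d: 0, e: ⊤, f: ⊤}

Answer: {a: ⊤, b: 0, c: +, d: 0, e: ⊤, f: ⊤}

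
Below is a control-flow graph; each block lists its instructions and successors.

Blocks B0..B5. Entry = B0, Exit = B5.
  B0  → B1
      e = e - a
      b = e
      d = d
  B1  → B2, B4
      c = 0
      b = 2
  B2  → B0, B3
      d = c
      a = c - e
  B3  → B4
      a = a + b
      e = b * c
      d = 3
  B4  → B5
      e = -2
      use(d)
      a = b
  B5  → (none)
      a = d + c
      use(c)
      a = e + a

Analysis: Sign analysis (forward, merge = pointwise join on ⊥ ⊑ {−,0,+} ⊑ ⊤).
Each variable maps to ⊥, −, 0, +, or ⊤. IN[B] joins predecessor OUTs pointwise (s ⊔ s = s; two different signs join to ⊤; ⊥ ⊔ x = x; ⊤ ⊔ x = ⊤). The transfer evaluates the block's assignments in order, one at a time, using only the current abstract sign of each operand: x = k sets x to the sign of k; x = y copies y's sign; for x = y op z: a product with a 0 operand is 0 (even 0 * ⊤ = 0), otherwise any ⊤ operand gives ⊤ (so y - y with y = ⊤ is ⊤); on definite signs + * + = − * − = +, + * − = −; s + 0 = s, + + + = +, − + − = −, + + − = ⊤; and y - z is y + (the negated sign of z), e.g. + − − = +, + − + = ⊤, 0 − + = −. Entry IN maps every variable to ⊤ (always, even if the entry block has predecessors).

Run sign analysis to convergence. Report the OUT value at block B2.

Converged values:
  B0:   IN=(all ⊤)   OUT=(all ⊤)
  B1:   IN=(all ⊤)   OUT={b:+, c:0; rest ⊤}
  B2:   IN={b:+, c:0; rest ⊤}   OUT={b:+, c:0, d:0; rest ⊤}
  B3:   IN={b:+, c:0, d:0; rest ⊤}   OUT={b:+, c:0, d:+, e:0; rest ⊤}
  B4:   IN={b:+, c:0; rest ⊤}   OUT={a:+, b:+, c:0, e:-; rest ⊤}
  B5:   IN={a:+, b:+, c:0, e:-; rest ⊤}   OUT={b:+, c:0, e:-; rest ⊤}

Merge at B2: IN[B2] = OUT[B1] = {a: ⊤, b: +, c: 0, d: ⊤, e: ⊤, f: ⊤}
Applying B2's transfer function to that IN value gives OUT[B2] (row B2 above).

Answer: {a: ⊤, b: +, c: 0, d: 0, e: ⊤, f: ⊤}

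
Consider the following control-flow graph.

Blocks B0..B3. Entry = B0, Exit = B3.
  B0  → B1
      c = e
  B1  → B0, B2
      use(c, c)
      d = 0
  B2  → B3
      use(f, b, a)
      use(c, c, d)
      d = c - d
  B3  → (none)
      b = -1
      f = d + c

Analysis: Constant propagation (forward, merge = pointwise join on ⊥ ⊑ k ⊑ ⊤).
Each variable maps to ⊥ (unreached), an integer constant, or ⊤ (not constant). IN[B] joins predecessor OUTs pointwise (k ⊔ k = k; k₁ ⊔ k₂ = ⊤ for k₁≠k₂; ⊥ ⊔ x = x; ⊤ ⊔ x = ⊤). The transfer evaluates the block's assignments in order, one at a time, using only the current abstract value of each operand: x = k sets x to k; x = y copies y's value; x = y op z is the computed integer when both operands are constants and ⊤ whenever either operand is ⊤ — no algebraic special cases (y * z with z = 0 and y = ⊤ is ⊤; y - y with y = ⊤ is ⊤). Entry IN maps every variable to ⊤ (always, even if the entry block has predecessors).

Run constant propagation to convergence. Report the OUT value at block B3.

Converged values:
  B0:   IN=(all ⊤)   OUT=(all ⊤)
  B1:   IN=(all ⊤)   OUT={d:0; rest ⊤}
  B2:   IN={d:0; rest ⊤}   OUT=(all ⊤)
  B3:   IN=(all ⊤)   OUT={b:-1; rest ⊤}

Merge at B3: IN[B3] = OUT[B2] = {a: ⊤, b: ⊤, c: ⊤, d: ⊤, e: ⊤, f: ⊤}
Applying B3's transfer function to that IN value gives OUT[B3] (row B3 above).

Answer: {a: ⊤, b: -1, c: ⊤, d: ⊤, e: ⊤, f: ⊤}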